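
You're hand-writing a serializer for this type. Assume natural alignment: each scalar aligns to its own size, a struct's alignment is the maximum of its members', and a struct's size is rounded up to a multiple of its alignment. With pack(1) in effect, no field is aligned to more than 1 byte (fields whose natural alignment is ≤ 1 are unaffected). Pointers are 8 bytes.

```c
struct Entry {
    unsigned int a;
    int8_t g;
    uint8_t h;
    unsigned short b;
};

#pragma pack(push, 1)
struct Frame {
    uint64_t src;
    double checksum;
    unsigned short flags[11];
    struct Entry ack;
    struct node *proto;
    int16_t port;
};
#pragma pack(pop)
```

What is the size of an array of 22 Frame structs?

Entry: a at 0 (size 4, align 4) → ends 4; g at 4 (size 1, align 1) → ends 5; h at 5 (size 1, align 1) → ends 6; b at 6 (size 2, align 2) → ends 8; total 8 bytes, alignment 4
src at 0 (size 8, align 1) → ends 8
checksum at 8 (size 8, align 1) → ends 16
flags at 16 (size 22, align 1) → ends 38
ack at 38 (size 8, align 1) → ends 46
proto at 46 (size 8, align 1) → ends 54
port at 54 (size 2, align 1) → ends 56
total 56 bytes, alignment 1
array of 22: 22 × 56 = 1232

1232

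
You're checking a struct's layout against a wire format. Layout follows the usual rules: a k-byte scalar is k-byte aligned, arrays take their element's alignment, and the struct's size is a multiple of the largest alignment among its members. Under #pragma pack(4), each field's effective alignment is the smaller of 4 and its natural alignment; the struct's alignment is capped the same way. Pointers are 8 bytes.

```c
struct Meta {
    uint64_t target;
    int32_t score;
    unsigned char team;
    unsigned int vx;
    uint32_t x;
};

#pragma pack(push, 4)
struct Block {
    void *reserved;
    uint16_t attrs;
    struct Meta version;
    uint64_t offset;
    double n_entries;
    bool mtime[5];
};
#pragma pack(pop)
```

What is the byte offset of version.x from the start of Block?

Meta: @0: target [8B, align 8] → 8; @8: score [4B, align 4] → 12; @12: team [1B, align 1] → 13; +3 pad (align 4); @16: vx [4B, align 4] → 20; @20: x [4B, align 4] → 24; size 24, align 8
@0: reserved [8B, align 4] → 8
@8: attrs [2B, align 2] → 10
+2 pad (align 4)
@12: version [24B, align 4] → 36
within Meta: x at 20
12 + 20 = 32

32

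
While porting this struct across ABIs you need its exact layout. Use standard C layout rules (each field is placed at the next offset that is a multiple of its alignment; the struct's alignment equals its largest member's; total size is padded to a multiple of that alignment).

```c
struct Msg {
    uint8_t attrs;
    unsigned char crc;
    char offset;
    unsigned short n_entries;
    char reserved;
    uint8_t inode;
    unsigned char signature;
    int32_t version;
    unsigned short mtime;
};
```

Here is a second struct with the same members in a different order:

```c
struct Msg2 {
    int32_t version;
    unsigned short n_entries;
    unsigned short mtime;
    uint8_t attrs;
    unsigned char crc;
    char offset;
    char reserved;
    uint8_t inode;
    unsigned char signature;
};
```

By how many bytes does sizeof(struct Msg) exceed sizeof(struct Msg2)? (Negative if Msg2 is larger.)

@0: attrs [1B, align 1] → 1
@1: crc [1B, align 1] → 2
@2: offset [1B, align 1] → 3
+1 pad (align 2)
@4: n_entries [2B, align 2] → 6
@6: reserved [1B, align 1] → 7
@7: inode [1B, align 1] → 8
@8: signature [1B, align 1] → 9
+3 pad (align 4)
@12: version [4B, align 4] → 16
@16: mtime [2B, align 2] → 18
+2 tail pad (align 4)
size 20, align 4
— Msg2 —
@0: version [4B, align 4] → 4
@4: n_entries [2B, align 2] → 6
@6: mtime [2B, align 2] → 8
@8: attrs [1B, align 1] → 9
@9: crc [1B, align 1] → 10
@10: offset [1B, align 1] → 11
@11: reserved [1B, align 1] → 12
@12: inode [1B, align 1] → 13
@13: signature [1B, align 1] → 14
+2 tail pad (align 4)
size 16, align 4
20 − 16 = 4

4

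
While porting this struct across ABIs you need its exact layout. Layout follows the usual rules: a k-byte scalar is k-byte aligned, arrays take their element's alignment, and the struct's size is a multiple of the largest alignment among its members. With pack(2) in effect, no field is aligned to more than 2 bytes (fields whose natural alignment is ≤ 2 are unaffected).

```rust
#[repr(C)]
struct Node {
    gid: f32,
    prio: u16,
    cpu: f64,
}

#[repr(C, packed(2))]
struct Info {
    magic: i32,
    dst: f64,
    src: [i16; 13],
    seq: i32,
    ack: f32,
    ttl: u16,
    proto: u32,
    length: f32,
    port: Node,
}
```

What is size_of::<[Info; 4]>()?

Node: gid at 0 (size 4, align 4) → ends 4; prio at 4 (size 2, align 2) → ends 6; pad 2 to align 8 for cpu; cpu at 8 (size 8, align 8) → ends 16; total 16 bytes, alignment 8
magic at 0 (size 4, align 2) → ends 4
dst at 4 (size 8, align 2) → ends 12
src at 12 (size 26, align 2) → ends 38
seq at 38 (size 4, align 2) → ends 42
ack at 42 (size 4, align 2) → ends 46
ttl at 46 (size 2, align 2) → ends 48
proto at 48 (size 4, align 2) → ends 52
length at 52 (size 4, align 2) → ends 56
port at 56 (size 16, align 2) → ends 72
total 72 bytes, alignment 2
array of 4: 4 × 72 = 288

288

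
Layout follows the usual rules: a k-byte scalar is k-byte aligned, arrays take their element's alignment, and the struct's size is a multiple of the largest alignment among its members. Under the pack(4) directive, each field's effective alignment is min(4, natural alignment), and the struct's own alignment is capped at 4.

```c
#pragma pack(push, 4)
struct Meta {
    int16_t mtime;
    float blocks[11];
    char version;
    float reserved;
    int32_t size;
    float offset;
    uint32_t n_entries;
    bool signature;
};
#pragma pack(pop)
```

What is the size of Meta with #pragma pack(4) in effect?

72

mtime at 0 (size 2, align 2) → ends 2
pad 2 to align 4 for blocks
blocks at 4 (size 44, align 4) → ends 48
version at 48 (size 1, align 1) → ends 49
pad 3 to align 4 for reserved
reserved at 52 (size 4, align 4) → ends 56
size at 56 (size 4, align 4) → ends 60
offset at 60 (size 4, align 4) → ends 64
n_entries at 64 (size 4, align 4) → ends 68
signature at 68 (size 1, align 1) → ends 69
tail pad 3 to reach multiple of 4
total 72 bytes, alignment 4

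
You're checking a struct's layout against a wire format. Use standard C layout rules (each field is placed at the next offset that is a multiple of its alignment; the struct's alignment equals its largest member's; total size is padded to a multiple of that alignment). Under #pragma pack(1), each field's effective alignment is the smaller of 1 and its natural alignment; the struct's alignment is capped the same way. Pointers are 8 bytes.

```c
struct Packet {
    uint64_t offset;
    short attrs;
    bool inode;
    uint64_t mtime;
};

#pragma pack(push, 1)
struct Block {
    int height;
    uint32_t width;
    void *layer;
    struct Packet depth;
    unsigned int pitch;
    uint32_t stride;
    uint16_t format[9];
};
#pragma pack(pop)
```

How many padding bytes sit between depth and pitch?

0

Packet: offset at 0 (size 8, align 8) → ends 8; attrs at 8 (size 2, align 2) → ends 10; inode at 10 (size 1, align 1) → ends 11; pad 5 to align 8 for mtime; mtime at 16 (size 8, align 8) → ends 24; total 24 bytes, alignment 8
height at 0 (size 4, align 1) → ends 4
width at 4 (size 4, align 1) → ends 8
layer at 8 (size 8, align 1) → ends 16
depth at 16 (size 24, align 1) → ends 40
pitch at 40 (size 4, align 1) → ends 44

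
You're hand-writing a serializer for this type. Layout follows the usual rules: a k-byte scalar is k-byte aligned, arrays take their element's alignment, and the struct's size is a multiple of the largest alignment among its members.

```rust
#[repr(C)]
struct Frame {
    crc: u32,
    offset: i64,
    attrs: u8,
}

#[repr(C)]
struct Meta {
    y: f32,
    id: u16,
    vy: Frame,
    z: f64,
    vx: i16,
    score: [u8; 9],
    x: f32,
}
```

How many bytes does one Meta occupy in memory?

Frame: crc at 0 (size 4, align 4) → ends 4; pad 4 to align 8 for offset; offset at 8 (size 8, align 8) → ends 16; attrs at 16 (size 1, align 1) → ends 17; tail pad 7 to reach multiple of 8; total 24 bytes, alignment 8
y at 0 (size 4, align 4) → ends 4
id at 4 (size 2, align 2) → ends 6
pad 2 to align 8 for vy
vy at 8 (size 24, align 8) → ends 32
z at 32 (size 8, align 8) → ends 40
vx at 40 (size 2, align 2) → ends 42
score at 42 (size 9, align 1) → ends 51
pad 1 to align 4 for x
x at 52 (size 4, align 4) → ends 56
total 56 bytes, alignment 8

56 bytes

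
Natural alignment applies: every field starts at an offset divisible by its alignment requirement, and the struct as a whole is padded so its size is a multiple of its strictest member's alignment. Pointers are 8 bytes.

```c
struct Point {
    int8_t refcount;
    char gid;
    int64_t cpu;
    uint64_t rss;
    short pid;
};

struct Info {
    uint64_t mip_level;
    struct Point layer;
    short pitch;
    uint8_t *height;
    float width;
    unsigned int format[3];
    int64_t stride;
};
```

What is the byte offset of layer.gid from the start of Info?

9

Point: @0: refcount [1B, align 1] → 1; @1: gid [1B, align 1] → 2; +6 pad (align 8); @8: cpu [8B, align 8] → 16; @16: rss [8B, align 8] → 24; @24: pid [2B, align 2] → 26; +6 tail pad (align 8); size 32, align 8
@0: mip_level [8B, align 8] → 8
@8: layer [32B, align 8] → 40
within Point: gid at 1
8 + 1 = 9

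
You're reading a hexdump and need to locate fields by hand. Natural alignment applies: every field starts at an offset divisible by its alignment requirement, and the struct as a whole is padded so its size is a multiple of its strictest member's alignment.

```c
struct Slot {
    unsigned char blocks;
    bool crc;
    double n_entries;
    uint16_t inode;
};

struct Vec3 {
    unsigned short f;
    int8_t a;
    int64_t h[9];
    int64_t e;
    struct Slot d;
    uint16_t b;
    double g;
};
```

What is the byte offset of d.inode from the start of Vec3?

104

Slot: blocks at 0 (size 1, align 1) → ends 1; crc at 1 (size 1, align 1) → ends 2; pad 6 to align 8 for n_entries; n_entries at 8 (size 8, align 8) → ends 16; inode at 16 (size 2, align 2) → ends 18; tail pad 6 to reach multiple of 8; total 24 bytes, alignment 8
f at 0 (size 2, align 2) → ends 2
a at 2 (size 1, align 1) → ends 3
pad 5 to align 8 for h
h at 8 (size 72, align 8) → ends 80
e at 80 (size 8, align 8) → ends 88
d at 88 (size 24, align 8) → ends 112
within Slot: inode at 16
88 + 16 = 104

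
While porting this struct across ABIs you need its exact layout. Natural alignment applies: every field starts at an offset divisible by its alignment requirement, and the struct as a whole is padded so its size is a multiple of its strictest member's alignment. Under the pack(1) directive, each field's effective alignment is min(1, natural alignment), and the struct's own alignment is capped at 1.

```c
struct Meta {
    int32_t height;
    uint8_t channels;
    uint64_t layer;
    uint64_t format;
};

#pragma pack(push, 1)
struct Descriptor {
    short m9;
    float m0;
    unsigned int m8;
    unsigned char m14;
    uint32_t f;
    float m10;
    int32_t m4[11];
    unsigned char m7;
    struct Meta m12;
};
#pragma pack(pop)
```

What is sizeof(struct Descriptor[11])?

968

Meta: height at 0 (size 4, align 4) → ends 4; channels at 4 (size 1, align 1) → ends 5; pad 3 to align 8 for layer; layer at 8 (size 8, align 8) → ends 16; format at 16 (size 8, align 8) → ends 24; total 24 bytes, alignment 8
m9 at 0 (size 2, align 1) → ends 2
m0 at 2 (size 4, align 1) → ends 6
m8 at 6 (size 4, align 1) → ends 10
m14 at 10 (size 1, align 1) → ends 11
f at 11 (size 4, align 1) → ends 15
m10 at 15 (size 4, align 1) → ends 19
m4 at 19 (size 44, align 1) → ends 63
m7 at 63 (size 1, align 1) → ends 64
m12 at 64 (size 24, align 1) → ends 88
total 88 bytes, alignment 1
array of 11: 11 × 88 = 968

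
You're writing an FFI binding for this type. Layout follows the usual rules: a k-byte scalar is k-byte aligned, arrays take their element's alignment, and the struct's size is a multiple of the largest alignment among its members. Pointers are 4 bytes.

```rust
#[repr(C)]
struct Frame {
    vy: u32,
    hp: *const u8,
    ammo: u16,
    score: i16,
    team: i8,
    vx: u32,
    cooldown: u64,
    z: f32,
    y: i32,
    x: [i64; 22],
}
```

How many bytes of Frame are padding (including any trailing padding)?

7

@0: vy [4B, align 4] → 4
@4: hp [4B, align 4] → 8
@8: ammo [2B, align 2] → 10
@10: score [2B, align 2] → 12
@12: team [1B, align 1] → 13
+3 pad (align 4)
@16: vx [4B, align 4] → 20
+4 pad (align 8)
@24: cooldown [8B, align 8] → 32
@32: z [4B, align 4] → 36
@36: y [4B, align 4] → 40
@40: x [176B, align 8] → 216
size 216, align 8
data bytes 209, size 216 → padding 7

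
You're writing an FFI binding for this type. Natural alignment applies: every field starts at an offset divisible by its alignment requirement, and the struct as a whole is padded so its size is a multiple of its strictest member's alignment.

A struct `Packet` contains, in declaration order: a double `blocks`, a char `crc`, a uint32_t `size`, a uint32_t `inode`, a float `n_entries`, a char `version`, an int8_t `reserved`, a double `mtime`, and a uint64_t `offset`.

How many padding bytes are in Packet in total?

blocks at 0 (size 8, align 8) → ends 8
crc at 8 (size 1, align 1) → ends 9
pad 3 to align 4 for size
size at 12 (size 4, align 4) → ends 16
inode at 16 (size 4, align 4) → ends 20
n_entries at 20 (size 4, align 4) → ends 24
version at 24 (size 1, align 1) → ends 25
reserved at 25 (size 1, align 1) → ends 26
pad 6 to align 8 for mtime
mtime at 32 (size 8, align 8) → ends 40
offset at 40 (size 8, align 8) → ends 48
total 48 bytes, alignment 8
data bytes 39, size 48 → padding 9

9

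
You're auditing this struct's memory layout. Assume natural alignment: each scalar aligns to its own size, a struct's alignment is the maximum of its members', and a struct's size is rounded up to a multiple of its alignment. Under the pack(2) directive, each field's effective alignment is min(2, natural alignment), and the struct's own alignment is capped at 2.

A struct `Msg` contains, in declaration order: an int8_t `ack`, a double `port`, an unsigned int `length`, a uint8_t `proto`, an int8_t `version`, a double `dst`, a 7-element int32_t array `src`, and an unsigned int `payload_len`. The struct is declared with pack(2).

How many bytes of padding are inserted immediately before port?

ack at 0 (size 1, align 1) → ends 1
pad 1 to align 2 for port
port at 2 (size 8, align 2) → ends 10

1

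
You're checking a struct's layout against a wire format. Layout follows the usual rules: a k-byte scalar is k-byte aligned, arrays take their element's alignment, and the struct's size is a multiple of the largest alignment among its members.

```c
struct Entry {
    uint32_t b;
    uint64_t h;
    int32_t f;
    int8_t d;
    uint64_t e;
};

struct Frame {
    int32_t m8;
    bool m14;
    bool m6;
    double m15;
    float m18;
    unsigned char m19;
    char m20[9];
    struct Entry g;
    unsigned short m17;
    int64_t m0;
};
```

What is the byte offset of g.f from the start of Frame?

48

Entry: @0: b [4B, align 4] → 4; +4 pad (align 8); @8: h [8B, align 8] → 16; @16: f [4B, align 4] → 20; @20: d [1B, align 1] → 21; +3 pad (align 8); @24: e [8B, align 8] → 32; size 32, align 8
@0: m8 [4B, align 4] → 4
@4: m14 [1B, align 1] → 5
@5: m6 [1B, align 1] → 6
+2 pad (align 8)
@8: m15 [8B, align 8] → 16
@16: m18 [4B, align 4] → 20
@20: m19 [1B, align 1] → 21
@21: m20 [9B, align 1] → 30
+2 pad (align 8)
@32: g [32B, align 8] → 64
within Entry: f at 16
32 + 16 = 48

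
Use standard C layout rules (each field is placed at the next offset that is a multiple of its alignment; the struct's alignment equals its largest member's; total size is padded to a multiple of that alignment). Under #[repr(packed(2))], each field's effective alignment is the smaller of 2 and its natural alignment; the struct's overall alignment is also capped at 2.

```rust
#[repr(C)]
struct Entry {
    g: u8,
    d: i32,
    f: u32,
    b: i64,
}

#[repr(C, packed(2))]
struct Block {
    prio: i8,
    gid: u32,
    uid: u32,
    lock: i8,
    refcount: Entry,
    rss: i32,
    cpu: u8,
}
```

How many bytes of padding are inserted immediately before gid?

Entry: g at 0 (size 1, align 1) → ends 1; pad 3 to align 4 for d; d at 4 (size 4, align 4) → ends 8; f at 8 (size 4, align 4) → ends 12; pad 4 to align 8 for b; b at 16 (size 8, align 8) → ends 24; total 24 bytes, alignment 8
prio at 0 (size 1, align 1) → ends 1
pad 1 to align 2 for gid
gid at 2 (size 4, align 2) → ends 6

1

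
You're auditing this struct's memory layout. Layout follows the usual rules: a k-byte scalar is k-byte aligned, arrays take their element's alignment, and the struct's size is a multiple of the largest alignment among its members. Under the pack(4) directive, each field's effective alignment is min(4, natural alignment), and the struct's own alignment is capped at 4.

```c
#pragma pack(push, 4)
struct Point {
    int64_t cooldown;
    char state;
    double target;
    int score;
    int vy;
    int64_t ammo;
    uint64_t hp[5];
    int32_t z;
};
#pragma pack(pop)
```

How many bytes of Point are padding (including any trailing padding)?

3

@0: cooldown [8B, align 4] → 8
@8: state [1B, align 1] → 9
+3 pad (align 4)
@12: target [8B, align 4] → 20
@20: score [4B, align 4] → 24
@24: vy [4B, align 4] → 28
@28: ammo [8B, align 4] → 36
@36: hp [40B, align 4] → 76
@76: z [4B, align 4] → 80
size 80, align 4
data bytes 77, size 80 → padding 3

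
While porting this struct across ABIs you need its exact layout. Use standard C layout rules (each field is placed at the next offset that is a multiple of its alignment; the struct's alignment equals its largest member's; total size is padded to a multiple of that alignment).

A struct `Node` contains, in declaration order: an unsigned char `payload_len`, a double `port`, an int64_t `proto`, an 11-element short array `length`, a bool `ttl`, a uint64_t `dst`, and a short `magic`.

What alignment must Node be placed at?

member alignments: payload_len=1, port=8, proto=8, length=2, ttl=1, dst=8, magic=2
max = 8

8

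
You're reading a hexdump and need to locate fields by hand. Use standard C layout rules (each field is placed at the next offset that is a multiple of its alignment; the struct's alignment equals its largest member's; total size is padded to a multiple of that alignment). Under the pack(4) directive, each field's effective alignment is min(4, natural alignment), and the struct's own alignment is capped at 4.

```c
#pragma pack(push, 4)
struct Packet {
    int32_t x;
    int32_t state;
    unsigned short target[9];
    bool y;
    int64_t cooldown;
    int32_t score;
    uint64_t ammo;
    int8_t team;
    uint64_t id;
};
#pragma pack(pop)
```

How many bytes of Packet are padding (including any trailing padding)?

0..4  x  (4B, 4-aligned)
4..8  state  (4B, 4-aligned)
8..26  target  (18B, 2-aligned)
26..27  y  (1B, 1-aligned)
27..28  -- padding (1B)
28..36  cooldown  (8B, 4-aligned)
36..40  score  (4B, 4-aligned)
40..48  ammo  (8B, 4-aligned)
48..49  team  (1B, 1-aligned)
49..52  -- padding (3B)
52..60  id  (8B, 4-aligned)
sizeof = 60, alignof = 4
data bytes 56, size 60 → padding 4

4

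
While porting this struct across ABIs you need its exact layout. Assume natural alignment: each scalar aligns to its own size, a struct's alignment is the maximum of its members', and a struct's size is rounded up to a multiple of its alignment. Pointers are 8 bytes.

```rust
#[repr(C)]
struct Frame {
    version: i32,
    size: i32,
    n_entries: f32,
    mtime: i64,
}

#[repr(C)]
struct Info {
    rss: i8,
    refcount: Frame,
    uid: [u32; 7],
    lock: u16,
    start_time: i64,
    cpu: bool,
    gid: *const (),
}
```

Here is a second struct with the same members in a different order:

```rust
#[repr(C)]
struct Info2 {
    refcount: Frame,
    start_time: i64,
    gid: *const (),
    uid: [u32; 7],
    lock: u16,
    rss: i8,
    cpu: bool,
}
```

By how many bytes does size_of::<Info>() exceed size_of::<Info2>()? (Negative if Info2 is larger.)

Frame: @0: version [4B, align 4] → 4; @4: size [4B, align 4] → 8; @8: n_entries [4B, align 4] → 12; +4 pad (align 8); @16: mtime [8B, align 8] → 24; size 24, align 8
@0: rss [1B, align 1] → 1
+7 pad (align 8)
@8: refcount [24B, align 8] → 32
@32: uid [28B, align 4] → 60
@60: lock [2B, align 2] → 62
+2 pad (align 8)
@64: start_time [8B, align 8] → 72
@72: cpu [1B, align 1] → 73
+7 pad (align 8)
@80: gid [8B, align 8] → 88
size 88, align 8
— Info2 —
@0: refcount [24B, align 8] → 24
@24: start_time [8B, align 8] → 32
@32: gid [8B, align 8] → 40
@40: uid [28B, align 4] → 68
@68: lock [2B, align 2] → 70
@70: rss [1B, align 1] → 71
@71: cpu [1B, align 1] → 72
size 72, align 8
88 − 72 = 16

16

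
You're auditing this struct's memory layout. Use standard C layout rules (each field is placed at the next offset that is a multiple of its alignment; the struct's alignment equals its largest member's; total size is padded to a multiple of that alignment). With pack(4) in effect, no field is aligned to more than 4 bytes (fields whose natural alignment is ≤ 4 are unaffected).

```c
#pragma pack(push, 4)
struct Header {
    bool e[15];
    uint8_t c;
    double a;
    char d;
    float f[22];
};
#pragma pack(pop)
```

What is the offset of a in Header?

@0: e [15B, align 1] → 15
@15: c [1B, align 1] → 16
@16: a [8B, align 4] → 24

16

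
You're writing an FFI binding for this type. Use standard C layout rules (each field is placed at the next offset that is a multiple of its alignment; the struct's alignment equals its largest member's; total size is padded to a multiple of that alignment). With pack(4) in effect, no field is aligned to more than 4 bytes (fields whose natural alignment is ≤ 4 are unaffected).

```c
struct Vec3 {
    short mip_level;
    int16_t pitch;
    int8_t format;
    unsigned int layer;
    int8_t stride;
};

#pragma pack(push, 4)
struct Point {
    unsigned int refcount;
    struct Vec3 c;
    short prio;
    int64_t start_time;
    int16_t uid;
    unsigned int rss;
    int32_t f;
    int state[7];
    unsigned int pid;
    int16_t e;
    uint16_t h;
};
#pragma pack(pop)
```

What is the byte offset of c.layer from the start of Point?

12

Vec3: 0..2  mip_level  (2B, 2-aligned); 2..4  pitch  (2B, 2-aligned); 4..5  format  (1B, 1-aligned); 5..8  -- padding (3B); 8..12  layer  (4B, 4-aligned); 12..13  stride  (1B, 1-aligned); 13..16  -- tail padding (3B); sizeof = 16, alignof = 4
0..4  refcount  (4B, 4-aligned)
4..20  c  (16B, 4-aligned)
within Vec3: layer at 8
4 + 8 = 12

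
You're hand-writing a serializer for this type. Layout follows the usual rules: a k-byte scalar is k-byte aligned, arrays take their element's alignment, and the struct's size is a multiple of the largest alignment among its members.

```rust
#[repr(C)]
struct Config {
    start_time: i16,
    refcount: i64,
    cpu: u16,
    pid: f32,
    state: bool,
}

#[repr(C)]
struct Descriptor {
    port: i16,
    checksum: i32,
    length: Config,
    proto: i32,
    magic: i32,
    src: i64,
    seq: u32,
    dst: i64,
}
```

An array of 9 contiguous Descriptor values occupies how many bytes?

Config: start_time at 0 (size 2, align 2) → ends 2; pad 6 to align 8 for refcount; refcount at 8 (size 8, align 8) → ends 16; cpu at 16 (size 2, align 2) → ends 18; pad 2 to align 4 for pid; pid at 20 (size 4, align 4) → ends 24; state at 24 (size 1, align 1) → ends 25; tail pad 7 to reach multiple of 8; total 32 bytes, alignment 8
port at 0 (size 2, align 2) → ends 2
pad 2 to align 4 for checksum
checksum at 4 (size 4, align 4) → ends 8
length at 8 (size 32, align 8) → ends 40
proto at 40 (size 4, align 4) → ends 44
magic at 44 (size 4, align 4) → ends 48
src at 48 (size 8, align 8) → ends 56
seq at 56 (size 4, align 4) → ends 60
pad 4 to align 8 for dst
dst at 64 (size 8, align 8) → ends 72
total 72 bytes, alignment 8
array of 9: 9 × 72 = 648

648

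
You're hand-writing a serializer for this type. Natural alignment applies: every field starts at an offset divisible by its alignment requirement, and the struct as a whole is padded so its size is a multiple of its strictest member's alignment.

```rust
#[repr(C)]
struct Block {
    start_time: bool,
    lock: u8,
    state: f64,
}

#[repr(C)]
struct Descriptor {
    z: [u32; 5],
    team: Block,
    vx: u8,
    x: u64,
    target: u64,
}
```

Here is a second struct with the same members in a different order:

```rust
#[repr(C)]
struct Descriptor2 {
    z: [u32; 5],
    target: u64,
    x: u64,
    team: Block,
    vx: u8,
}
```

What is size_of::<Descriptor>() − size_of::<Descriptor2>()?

Block: start_time at 0 (size 1, align 1) → ends 1; lock at 1 (size 1, align 1) → ends 2; pad 6 to align 8 for state; state at 8 (size 8, align 8) → ends 16; total 16 bytes, alignment 8
z at 0 (size 20, align 4) → ends 20
pad 4 to align 8 for team
team at 24 (size 16, align 8) → ends 40
vx at 40 (size 1, align 1) → ends 41
pad 7 to align 8 for x
x at 48 (size 8, align 8) → ends 56
target at 56 (size 8, align 8) → ends 64
total 64 bytes, alignment 8
— Descriptor2 —
z at 0 (size 20, align 4) → ends 20
pad 4 to align 8 for target
target at 24 (size 8, align 8) → ends 32
x at 32 (size 8, align 8) → ends 40
team at 40 (size 16, align 8) → ends 56
vx at 56 (size 1, align 1) → ends 57
tail pad 7 to reach multiple of 8
total 64 bytes, alignment 8
64 − 64 = 0

0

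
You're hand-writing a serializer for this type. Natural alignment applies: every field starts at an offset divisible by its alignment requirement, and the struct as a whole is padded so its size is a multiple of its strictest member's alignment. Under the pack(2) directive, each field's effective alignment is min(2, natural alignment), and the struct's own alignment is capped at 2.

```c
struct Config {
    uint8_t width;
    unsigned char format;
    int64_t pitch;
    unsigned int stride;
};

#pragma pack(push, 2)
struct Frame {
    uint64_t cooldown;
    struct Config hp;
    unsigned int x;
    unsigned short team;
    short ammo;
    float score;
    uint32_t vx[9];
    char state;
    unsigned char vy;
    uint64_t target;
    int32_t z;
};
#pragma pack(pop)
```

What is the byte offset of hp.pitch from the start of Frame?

Config: width at 0 (size 1, align 1) → ends 1; format at 1 (size 1, align 1) → ends 2; pad 6 to align 8 for pitch; pitch at 8 (size 8, align 8) → ends 16; stride at 16 (size 4, align 4) → ends 20; tail pad 4 to reach multiple of 8; total 24 bytes, alignment 8
cooldown at 0 (size 8, align 2) → ends 8
hp at 8 (size 24, align 2) → ends 32
within Config: pitch at 8
8 + 8 = 16

16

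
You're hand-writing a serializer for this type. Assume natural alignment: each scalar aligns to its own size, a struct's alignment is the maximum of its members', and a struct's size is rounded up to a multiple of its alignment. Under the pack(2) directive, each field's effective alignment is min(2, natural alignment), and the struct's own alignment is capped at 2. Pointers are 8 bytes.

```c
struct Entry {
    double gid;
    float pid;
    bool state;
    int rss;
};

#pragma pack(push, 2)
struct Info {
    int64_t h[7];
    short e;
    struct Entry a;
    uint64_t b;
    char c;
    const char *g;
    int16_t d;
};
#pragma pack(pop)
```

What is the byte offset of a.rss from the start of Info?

74

Entry: 0..8  gid  (8B, 8-aligned); 8..12  pid  (4B, 4-aligned); 12..13  state  (1B, 1-aligned); 13..16  -- padding (3B); 16..20  rss  (4B, 4-aligned); 20..24  -- tail padding (4B); sizeof = 24, alignof = 8
0..56  h  (56B, 2-aligned)
56..58  e  (2B, 2-aligned)
58..82  a  (24B, 2-aligned)
within Entry: rss at 16
58 + 16 = 74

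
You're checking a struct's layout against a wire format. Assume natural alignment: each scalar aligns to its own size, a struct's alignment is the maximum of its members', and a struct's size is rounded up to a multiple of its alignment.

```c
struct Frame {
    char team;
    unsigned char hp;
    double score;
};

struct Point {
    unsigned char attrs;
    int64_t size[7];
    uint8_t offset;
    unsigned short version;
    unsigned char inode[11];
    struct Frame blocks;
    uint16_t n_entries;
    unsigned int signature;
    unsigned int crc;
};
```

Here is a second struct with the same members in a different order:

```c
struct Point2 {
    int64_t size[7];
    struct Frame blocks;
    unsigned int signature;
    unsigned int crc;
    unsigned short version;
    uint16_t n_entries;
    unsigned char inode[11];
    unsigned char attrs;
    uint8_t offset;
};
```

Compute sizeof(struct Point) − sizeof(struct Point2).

8

Frame: 0..1  team  (1B, 1-aligned); 1..2  hp  (1B, 1-aligned); 2..8  -- padding (6B); 8..16  score  (8B, 8-aligned); sizeof = 16, alignof = 8
0..1  attrs  (1B, 1-aligned)
1..8  -- padding (7B)
8..64  size  (56B, 8-aligned)
64..65  offset  (1B, 1-aligned)
65..66  -- padding (1B)
66..68  version  (2B, 2-aligned)
68..79  inode  (11B, 1-aligned)
79..80  -- padding (1B)
80..96  blocks  (16B, 8-aligned)
96..98  n_entries  (2B, 2-aligned)
98..100  -- padding (2B)
100..104  signature  (4B, 4-aligned)
104..108  crc  (4B, 4-aligned)
108..112  -- tail padding (4B)
sizeof = 112, alignof = 8
— Point2 —
0..56  size  (56B, 8-aligned)
56..72  blocks  (16B, 8-aligned)
72..76  signature  (4B, 4-aligned)
76..80  crc  (4B, 4-aligned)
80..82  version  (2B, 2-aligned)
82..84  n_entries  (2B, 2-aligned)
84..95  inode  (11B, 1-aligned)
95..96  attrs  (1B, 1-aligned)
96..97  offset  (1B, 1-aligned)
97..104  -- tail padding (7B)
sizeof = 104, alignof = 8
112 − 104 = 8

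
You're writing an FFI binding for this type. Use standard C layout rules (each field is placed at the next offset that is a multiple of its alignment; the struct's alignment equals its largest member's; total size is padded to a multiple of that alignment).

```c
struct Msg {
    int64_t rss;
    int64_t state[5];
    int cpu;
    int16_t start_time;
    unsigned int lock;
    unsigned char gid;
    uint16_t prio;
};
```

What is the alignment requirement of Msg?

8

member alignments: rss=8, state=8, cpu=4, start_time=2, lock=4, gid=1, prio=2
max = 8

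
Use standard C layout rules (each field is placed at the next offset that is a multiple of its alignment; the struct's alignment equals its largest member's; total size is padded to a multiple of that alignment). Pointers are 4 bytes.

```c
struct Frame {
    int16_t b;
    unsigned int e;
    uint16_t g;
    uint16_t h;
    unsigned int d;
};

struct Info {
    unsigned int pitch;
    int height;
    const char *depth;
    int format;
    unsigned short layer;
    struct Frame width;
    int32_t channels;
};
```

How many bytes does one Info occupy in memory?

Frame: 0..2  b  (2B, 2-aligned); 2..4  -- padding (2B); 4..8  e  (4B, 4-aligned); 8..10  g  (2B, 2-aligned); 10..12  h  (2B, 2-aligned); 12..16  d  (4B, 4-aligned); sizeof = 16, alignof = 4
0..4  pitch  (4B, 4-aligned)
4..8  height  (4B, 4-aligned)
8..12  depth  (4B, 4-aligned)
12..16  format  (4B, 4-aligned)
16..18  layer  (2B, 2-aligned)
18..20  -- padding (2B)
20..36  width  (16B, 4-aligned)
36..40  channels  (4B, 4-aligned)
sizeof = 40, alignof = 4

40 bytes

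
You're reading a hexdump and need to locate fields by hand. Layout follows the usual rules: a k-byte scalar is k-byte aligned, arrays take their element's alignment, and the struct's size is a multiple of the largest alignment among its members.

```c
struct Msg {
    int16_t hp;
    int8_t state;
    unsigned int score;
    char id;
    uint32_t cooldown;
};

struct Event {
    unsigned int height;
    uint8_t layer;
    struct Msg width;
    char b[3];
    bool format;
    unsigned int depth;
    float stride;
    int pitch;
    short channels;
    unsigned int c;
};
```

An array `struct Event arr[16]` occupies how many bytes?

Msg: 0..2  hp  (2B, 2-aligned); 2..3  state  (1B, 1-aligned); 3..4  -- padding (1B); 4..8  score  (4B, 4-aligned); 8..9  id  (1B, 1-aligned); 9..12  -- padding (3B); 12..16  cooldown  (4B, 4-aligned); sizeof = 16, alignof = 4
0..4  height  (4B, 4-aligned)
4..5  layer  (1B, 1-aligned)
5..8  -- padding (3B)
8..24  width  (16B, 4-aligned)
24..27  b  (3B, 1-aligned)
27..28  format  (1B, 1-aligned)
28..32  depth  (4B, 4-aligned)
32..36  stride  (4B, 4-aligned)
36..40  pitch  (4B, 4-aligned)
40..42  channels  (2B, 2-aligned)
42..44  -- padding (2B)
44..48  c  (4B, 4-aligned)
sizeof = 48, alignof = 4
array of 16: 16 × 48 = 768

768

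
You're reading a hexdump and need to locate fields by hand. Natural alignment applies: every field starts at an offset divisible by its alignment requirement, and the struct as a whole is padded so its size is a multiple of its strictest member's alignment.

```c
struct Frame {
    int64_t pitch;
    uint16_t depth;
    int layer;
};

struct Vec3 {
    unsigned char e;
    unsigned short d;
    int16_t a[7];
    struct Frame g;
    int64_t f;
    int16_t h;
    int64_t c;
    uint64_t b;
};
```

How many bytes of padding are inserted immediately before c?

Frame: @0: pitch [8B, align 8] → 8; @8: depth [2B, align 2] → 10; +2 pad (align 4); @12: layer [4B, align 4] → 16; size 16, align 8
@0: e [1B, align 1] → 1
+1 pad (align 2)
@2: d [2B, align 2] → 4
@4: a [14B, align 2] → 18
+6 pad (align 8)
@24: g [16B, align 8] → 40
@40: f [8B, align 8] → 48
@48: h [2B, align 2] → 50
+6 pad (align 8)
@56: c [8B, align 8] → 64

6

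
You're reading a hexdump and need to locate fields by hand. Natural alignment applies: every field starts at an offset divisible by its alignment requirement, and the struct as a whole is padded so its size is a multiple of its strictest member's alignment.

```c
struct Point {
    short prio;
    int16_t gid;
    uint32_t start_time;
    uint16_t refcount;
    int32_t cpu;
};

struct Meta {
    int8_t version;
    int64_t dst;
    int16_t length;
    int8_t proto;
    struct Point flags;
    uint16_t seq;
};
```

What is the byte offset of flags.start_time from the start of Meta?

Point: @0: prio [2B, align 2] → 2; @2: gid [2B, align 2] → 4; @4: start_time [4B, align 4] → 8; @8: refcount [2B, align 2] → 10; +2 pad (align 4); @12: cpu [4B, align 4] → 16; size 16, align 4
@0: version [1B, align 1] → 1
+7 pad (align 8)
@8: dst [8B, align 8] → 16
@16: length [2B, align 2] → 18
@18: proto [1B, align 1] → 19
+1 pad (align 4)
@20: flags [16B, align 4] → 36
within Point: start_time at 4
20 + 4 = 24

24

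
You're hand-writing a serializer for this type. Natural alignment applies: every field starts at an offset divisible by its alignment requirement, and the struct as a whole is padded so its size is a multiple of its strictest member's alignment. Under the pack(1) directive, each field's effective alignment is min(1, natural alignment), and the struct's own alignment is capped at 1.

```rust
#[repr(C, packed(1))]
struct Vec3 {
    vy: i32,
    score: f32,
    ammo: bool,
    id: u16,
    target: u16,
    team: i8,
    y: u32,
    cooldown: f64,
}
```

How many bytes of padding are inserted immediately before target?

0

0..4  vy  (4B, 1-aligned)
4..8  score  (4B, 1-aligned)
8..9  ammo  (1B, 1-aligned)
9..11  id  (2B, 1-aligned)
11..13  target  (2B, 1-aligned)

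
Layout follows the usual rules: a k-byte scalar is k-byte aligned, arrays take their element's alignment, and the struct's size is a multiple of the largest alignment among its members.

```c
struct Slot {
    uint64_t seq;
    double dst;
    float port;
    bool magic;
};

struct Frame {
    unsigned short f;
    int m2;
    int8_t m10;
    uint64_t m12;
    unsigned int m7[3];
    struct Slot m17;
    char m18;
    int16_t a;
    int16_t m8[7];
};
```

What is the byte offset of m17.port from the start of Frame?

56

Slot: seq at 0 (size 8, align 8) → ends 8; dst at 8 (size 8, align 8) → ends 16; port at 16 (size 4, align 4) → ends 20; magic at 20 (size 1, align 1) → ends 21; tail pad 3 to reach multiple of 8; total 24 bytes, alignment 8
f at 0 (size 2, align 2) → ends 2
pad 2 to align 4 for m2
m2 at 4 (size 4, align 4) → ends 8
m10 at 8 (size 1, align 1) → ends 9
pad 7 to align 8 for m12
m12 at 16 (size 8, align 8) → ends 24
m7 at 24 (size 12, align 4) → ends 36
pad 4 to align 8 for m17
m17 at 40 (size 24, align 8) → ends 64
within Slot: port at 16
40 + 16 = 56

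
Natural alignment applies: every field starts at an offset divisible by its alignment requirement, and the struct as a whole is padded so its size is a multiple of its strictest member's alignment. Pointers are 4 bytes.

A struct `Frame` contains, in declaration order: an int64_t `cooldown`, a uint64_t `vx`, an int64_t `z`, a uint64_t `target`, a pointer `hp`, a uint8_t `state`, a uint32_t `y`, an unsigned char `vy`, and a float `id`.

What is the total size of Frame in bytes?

56 bytes

@0: cooldown [8B, align 8] → 8
@8: vx [8B, align 8] → 16
@16: z [8B, align 8] → 24
@24: target [8B, align 8] → 32
@32: hp [4B, align 4] → 36
@36: state [1B, align 1] → 37
+3 pad (align 4)
@40: y [4B, align 4] → 44
@44: vy [1B, align 1] → 45
+3 pad (align 4)
@48: id [4B, align 4] → 52
+4 tail pad (align 8)
size 56, align 8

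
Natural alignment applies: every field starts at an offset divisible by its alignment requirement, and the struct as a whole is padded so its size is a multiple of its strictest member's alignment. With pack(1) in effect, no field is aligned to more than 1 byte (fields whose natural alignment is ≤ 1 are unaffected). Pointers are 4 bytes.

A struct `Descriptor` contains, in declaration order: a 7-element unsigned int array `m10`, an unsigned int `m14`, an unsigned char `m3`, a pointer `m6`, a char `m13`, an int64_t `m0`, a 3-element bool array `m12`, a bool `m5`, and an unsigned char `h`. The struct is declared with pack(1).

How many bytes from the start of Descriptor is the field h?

50

m10 at 0 (size 28, align 1) → ends 28
m14 at 28 (size 4, align 1) → ends 32
m3 at 32 (size 1, align 1) → ends 33
m6 at 33 (size 4, align 1) → ends 37
m13 at 37 (size 1, align 1) → ends 38
m0 at 38 (size 8, align 1) → ends 46
m12 at 46 (size 3, align 1) → ends 49
m5 at 49 (size 1, align 1) → ends 50
h at 50 (size 1, align 1) → ends 51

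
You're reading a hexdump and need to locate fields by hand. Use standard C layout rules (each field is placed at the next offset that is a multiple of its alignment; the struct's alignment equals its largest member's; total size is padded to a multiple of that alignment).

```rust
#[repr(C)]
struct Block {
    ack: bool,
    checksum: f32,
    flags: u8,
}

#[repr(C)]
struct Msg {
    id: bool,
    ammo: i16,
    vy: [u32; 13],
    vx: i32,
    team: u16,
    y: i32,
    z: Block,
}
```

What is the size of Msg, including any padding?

Block: ack at 0 (size 1, align 1) → ends 1; pad 3 to align 4 for checksum; checksum at 4 (size 4, align 4) → ends 8; flags at 8 (size 1, align 1) → ends 9; tail pad 3 to reach multiple of 4; total 12 bytes, alignment 4
id at 0 (size 1, align 1) → ends 1
pad 1 to align 2 for ammo
ammo at 2 (size 2, align 2) → ends 4
vy at 4 (size 52, align 4) → ends 56
vx at 56 (size 4, align 4) → ends 60
team at 60 (size 2, align 2) → ends 62
pad 2 to align 4 for y
y at 64 (size 4, align 4) → ends 68
z at 68 (size 12, align 4) → ends 80
total 80 bytes, alignment 4

80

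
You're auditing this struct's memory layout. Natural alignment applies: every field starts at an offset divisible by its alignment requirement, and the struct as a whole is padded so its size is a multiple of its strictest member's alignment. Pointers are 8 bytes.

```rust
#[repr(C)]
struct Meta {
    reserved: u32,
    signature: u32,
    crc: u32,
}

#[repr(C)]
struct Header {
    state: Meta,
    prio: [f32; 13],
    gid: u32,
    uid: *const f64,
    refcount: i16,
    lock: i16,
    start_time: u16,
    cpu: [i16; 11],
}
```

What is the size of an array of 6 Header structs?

Meta: 0..4  reserved  (4B, 4-aligned); 4..8  signature  (4B, 4-aligned); 8..12  crc  (4B, 4-aligned); sizeof = 12, alignof = 4
0..12  state  (12B, 4-aligned)
12..64  prio  (52B, 4-aligned)
64..68  gid  (4B, 4-aligned)
68..72  -- padding (4B)
72..80  uid  (8B, 8-aligned)
80..82  refcount  (2B, 2-aligned)
82..84  lock  (2B, 2-aligned)
84..86  start_time  (2B, 2-aligned)
86..108  cpu  (22B, 2-aligned)
108..112  -- tail padding (4B)
sizeof = 112, alignof = 8
array of 6: 6 × 112 = 672

672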